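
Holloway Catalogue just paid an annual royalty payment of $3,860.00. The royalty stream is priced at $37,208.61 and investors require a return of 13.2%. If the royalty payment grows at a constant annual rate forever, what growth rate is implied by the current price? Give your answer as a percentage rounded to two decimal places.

2.56%

P = D₀(1+g)/(r−g) ⇒ P(r−g) = D₀(1+g) ⇒ g(P+D₀) = P·r − D₀
g = (P·r − D₀)/(P + D₀) = ($37,208.61×0.132 − $3,860.00) / ($37,208.61 + $3,860.00) = 0.025604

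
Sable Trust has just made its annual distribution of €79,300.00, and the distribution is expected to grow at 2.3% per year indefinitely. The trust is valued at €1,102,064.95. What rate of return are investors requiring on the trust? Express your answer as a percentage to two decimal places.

D₁ = €79,300.00 × 1.023 = €81,123.9000
P = D₁/(r − g) ⇒ r = D₁/P + g = €81,123.9000/€1,102,064.95 + 0.023 = 0.073611 + 0.023 = 0.096611

9.66%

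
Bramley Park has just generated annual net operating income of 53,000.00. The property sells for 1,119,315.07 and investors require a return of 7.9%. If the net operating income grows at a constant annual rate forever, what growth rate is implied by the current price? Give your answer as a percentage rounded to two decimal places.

P = D₀(1+g)/(r−g) ⇒ P(r−g) = D₀(1+g) ⇒ g(P+D₀) = P·r − D₀
g = (P·r − D₀)/(P + D₀) = (1,119,315.07×0.079 − 53,000.00) / (1,119,315.07 + 53,000.00) = 0.030219

3.02%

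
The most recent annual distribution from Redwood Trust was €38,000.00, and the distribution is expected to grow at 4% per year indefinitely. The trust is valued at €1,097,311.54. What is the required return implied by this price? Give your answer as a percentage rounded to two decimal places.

D₁ = €38,000.00 × 1.04 = €39,520.0000
P = D₁/(r − g) ⇒ r = D₁/P + g = €39,520.0000/€1,097,311.54 + 0.04 = 0.036015 + 0.04 = 0.076015

7.60%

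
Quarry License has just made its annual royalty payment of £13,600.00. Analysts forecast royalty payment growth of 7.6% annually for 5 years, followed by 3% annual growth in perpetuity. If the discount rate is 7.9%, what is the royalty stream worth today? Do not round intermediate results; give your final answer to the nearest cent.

£349360.29

D_1 = 14633.60000
D_2 = 15745.75360
D_3 = 16942.43087
D_4 = 18230.05562
D_5 = 19615.53985
Terminal value at year 5: TV = D_5×(1+g_2)/(r−g_2) = 20204.00604/0.049 = 412326.65393
P_0 = D_1/(1+r)^1 + D_2/(1+r)^2 + D_3/(1+r)^3 + D_4/(1+r)^4 + D_5/(1+r)^5 + TV/(1+r)^5
    = 13562.18721 + 13524.47955 + 13486.87674 + 13449.37847 + 13411.98446 + 281925.38766 = 349360.29410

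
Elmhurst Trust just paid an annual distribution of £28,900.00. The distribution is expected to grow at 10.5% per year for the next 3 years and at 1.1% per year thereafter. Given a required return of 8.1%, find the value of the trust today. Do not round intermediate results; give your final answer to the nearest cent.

£536428.26

D_1 = 31934.50000
D_2 = 35287.62250
D_3 = 38992.82286
Terminal value at year 3: TV = D_3×(1+g_2)/(r−g_2) = 39421.74391/0.07 = 563167.77020
P_0 = D_1/(1+r)^1 + D_2/(1+r)^2 + D_3/(1+r)^3 + TV/(1+r)^3
    = 29541.62812 + 30197.50146 + 30867.93627 + 445821.19387 = 536428.25972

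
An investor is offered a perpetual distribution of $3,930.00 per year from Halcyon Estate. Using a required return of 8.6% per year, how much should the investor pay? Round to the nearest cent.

$45697.67

Level perpetuity: PV = C / r = $3,930.00 / 0.086 = $45,697.67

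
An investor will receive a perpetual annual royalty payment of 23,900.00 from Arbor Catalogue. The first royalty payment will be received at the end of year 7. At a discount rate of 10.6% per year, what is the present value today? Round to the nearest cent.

Value at end of year 6: C / r = 23,900.00 / 0.106 = 225,471.6981
Discount to today: PV = 225,471.6981 / (1 + 0.106)^6 = 225,471.6981 / 1.830336 = 123,185.98

123185.98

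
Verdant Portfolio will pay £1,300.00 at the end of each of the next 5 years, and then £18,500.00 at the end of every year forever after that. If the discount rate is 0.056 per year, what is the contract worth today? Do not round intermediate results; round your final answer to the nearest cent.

PV of 5-year annuity: £1,300.00 × [1 − (1+0.056)^−5] / 0.056 = 5536.17969
Perpetuity value at year 5: £18,500.00 / 0.056 = 330357.14286
PV of perpetuity: 330357.14286 / (1+0.056)^5 = 251573.04731
Total PV = 5536.17969 + 251573.04731 = 257109.22699

£257109.23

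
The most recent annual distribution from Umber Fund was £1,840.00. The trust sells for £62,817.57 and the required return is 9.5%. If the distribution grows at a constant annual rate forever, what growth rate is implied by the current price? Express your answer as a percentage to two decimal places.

6.38%

P = D₀(1+g)/(r−g) ⇒ P(r−g) = D₀(1+g) ⇒ g(P+D₀) = P·r − D₀
g = (P·r − D₀)/(P + D₀) = (£62,817.57×0.095 − £1,840.00) / (£62,817.57 + £1,840.00) = 0.063839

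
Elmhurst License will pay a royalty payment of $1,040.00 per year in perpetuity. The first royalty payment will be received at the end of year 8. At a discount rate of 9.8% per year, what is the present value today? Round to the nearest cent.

$5515.58

Value at end of year 7: C / r = $1,040.00 / 0.098 = $10,612.2449
Discount to today: PV = $10,612.2449 / (1 + 0.098)^7 = $10,612.2449 / 1.924050 = $5,515.58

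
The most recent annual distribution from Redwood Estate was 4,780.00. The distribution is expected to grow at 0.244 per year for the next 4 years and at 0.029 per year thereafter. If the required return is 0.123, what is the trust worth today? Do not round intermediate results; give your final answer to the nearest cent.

D_1 = 5946.32000
D_2 = 7397.22208
D_3 = 9202.14427
D_4 = 11447.46747
Terminal value at year 4: TV = D_4×(1+g_2)/(r−g_2) = 11779.44403/0.094 = 125313.23431
P_0 = D_1/(1+r)^1 + D_2/(1+r)^2 + D_3/(1+r)^3 + D_4/(1+r)^4 + TV/(1+r)^4
    = 5295.03117 + 5865.55545 + 6497.55208 + 7197.64451 + 78791.23615 = 103647.01935

103647.02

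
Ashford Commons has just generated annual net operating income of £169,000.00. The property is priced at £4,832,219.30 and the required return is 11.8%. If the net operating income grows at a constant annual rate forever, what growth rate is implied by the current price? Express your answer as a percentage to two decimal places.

8.02%

P = D₀(1+g)/(r−g) ⇒ P(r−g) = D₀(1+g) ⇒ g(P+D₀) = P·r − D₀
g = (P·r − D₀)/(P + D₀) = (£4,832,219.30×0.118 − £169,000.00) / (£4,832,219.30 + £169,000.00) = 0.080221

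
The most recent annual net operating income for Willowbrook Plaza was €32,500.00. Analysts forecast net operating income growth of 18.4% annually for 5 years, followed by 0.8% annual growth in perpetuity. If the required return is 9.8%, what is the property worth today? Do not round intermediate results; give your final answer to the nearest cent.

€735611.19

D_1 = 38480.00000
D_2 = 45560.32000
D_3 = 53943.41888
D_4 = 63869.00795
D_5 = 75620.90542
Terminal value at year 5: TV = D_5×(1+g_2)/(r−g_2) = 76225.87266/0.09 = 846954.14068
P_0 = D_1/(1+r)^1 + D_2/(1+r)^2 + D_3/(1+r)^3 + D_4/(1+r)^4 + D_5/(1+r)^5 + TV/(1+r)^5
    = 35045.53734 + 37790.45192 + 40750.35981 + 43942.10020 + 47383.83118 + 530698.90924 = 735611.18970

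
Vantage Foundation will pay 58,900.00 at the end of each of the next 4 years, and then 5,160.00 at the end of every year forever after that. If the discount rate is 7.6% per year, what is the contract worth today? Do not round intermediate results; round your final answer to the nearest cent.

247484.79

PV of 4-year annuity: 58,900.00 × [1 − (1+0.076)^−4] / 0.076 = 196833.90881
Perpetuity value at year 4: 5,160.00 / 0.076 = 67894.73684
PV of perpetuity: 67894.73684 / (1+0.076)^4 = 50650.88337
Total PV = 196833.90881 + 50650.88337 = 247484.79218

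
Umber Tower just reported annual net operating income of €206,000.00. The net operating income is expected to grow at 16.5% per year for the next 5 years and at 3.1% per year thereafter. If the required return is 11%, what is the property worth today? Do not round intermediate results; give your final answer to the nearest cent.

€4617447.29

D_1 = 239990.00000
D_2 = 279588.35000
D_3 = 325720.42775
D_4 = 379464.29833
D_5 = 442075.90755
Terminal value at year 5: TV = D_5×(1+g_2)/(r−g_2) = 455780.26069/0.079 = 5769370.38844
P_0 = D_1/(1+r)^1 + D_2/(1+r)^2 + D_3/(1+r)^3 + D_4/(1+r)^4 + D_5/(1+r)^5 + TV/(1+r)^5
    = 216207.20721 + 226920.17693 + 238163.96948 + 249964.88689 + 262350.53444 + 3423840.51908 = 4617447.29404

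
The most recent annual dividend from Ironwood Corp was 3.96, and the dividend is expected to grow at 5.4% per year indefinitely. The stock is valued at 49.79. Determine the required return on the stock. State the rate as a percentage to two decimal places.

D₁ = 3.96 × 1.054 = 4.1738
P = D₁/(r − g) ⇒ r = D₁/P + g = 4.1738/49.79 + 0.054 = 0.083829 + 0.054 = 0.137829

13.78%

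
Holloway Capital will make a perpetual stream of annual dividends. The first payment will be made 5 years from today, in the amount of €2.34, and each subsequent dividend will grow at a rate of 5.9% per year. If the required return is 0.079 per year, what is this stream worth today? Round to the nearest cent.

Value at end of year 4: C₁ / (r − g) = €2.34 / (0.079 − 0.059) = €117.0000
Discount to today: PV = €117.0000 / (1 + 0.079)^4 = €117.0000 / 1.355457 = €86.32

€86.32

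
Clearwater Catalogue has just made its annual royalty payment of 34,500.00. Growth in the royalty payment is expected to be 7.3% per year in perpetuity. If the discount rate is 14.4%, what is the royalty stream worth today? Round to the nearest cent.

521387.32

D₁ = D₀ × (1 + g) = 34,500.00 × 1.073 = 37,018.5000
Growing perpetuity: P = D₁ / (r − g) = 37,018.5000 / (0.144 − 0.073) = 521,387.32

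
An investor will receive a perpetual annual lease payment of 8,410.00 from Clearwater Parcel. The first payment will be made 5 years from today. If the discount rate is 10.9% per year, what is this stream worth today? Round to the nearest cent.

51008.59

Value at end of year 4: C / r = 8,410.00 / 0.109 = 77,155.9633
Discount to today: PV = 77,155.9633 / (1 + 0.109)^4 = 77,155.9633 / 1.512607 = 51,008.59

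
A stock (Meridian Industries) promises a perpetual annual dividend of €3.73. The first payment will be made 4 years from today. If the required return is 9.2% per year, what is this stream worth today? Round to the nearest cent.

Value at end of year 3: C / r = €3.73 / 0.092 = €40.5435
Discount to today: PV = €40.5435 / (1 + 0.092)^3 = €40.5435 / 1.302171 = €31.14

€31.14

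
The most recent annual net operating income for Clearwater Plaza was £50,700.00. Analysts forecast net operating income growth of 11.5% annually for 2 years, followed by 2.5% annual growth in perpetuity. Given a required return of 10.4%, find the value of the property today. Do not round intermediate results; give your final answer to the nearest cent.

D_1 = 56530.50000
D_2 = 63031.50750
Terminal value at year 2: TV = D_2×(1+g_2)/(r−g_2) = 64607.29519/0.079 = 817813.86313
P_0 = D_1/(1+r)^1 + D_2/(1+r)^2 + TV/(1+r)^2
    = 51205.16304 + 51715.35941 + 670990.42278 = 773910.94524

£773910.95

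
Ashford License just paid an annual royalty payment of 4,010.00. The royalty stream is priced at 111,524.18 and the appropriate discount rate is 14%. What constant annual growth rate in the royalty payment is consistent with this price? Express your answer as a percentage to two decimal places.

P = D₀(1+g)/(r−g) ⇒ P(r−g) = D₀(1+g) ⇒ g(P+D₀) = P·r − D₀
g = (P·r − D₀)/(P + D₀) = (111,524.18×0.14 − 4,010.00) / (111,524.18 + 4,010.00) = 0.100432

10.04%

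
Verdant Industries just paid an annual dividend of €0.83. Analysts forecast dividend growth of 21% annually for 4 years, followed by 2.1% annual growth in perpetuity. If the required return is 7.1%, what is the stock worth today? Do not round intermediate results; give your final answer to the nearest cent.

D_1 = 1.00430
D_2 = 1.21520
D_3 = 1.47040
D_4 = 1.77918
Terminal value at year 4: TV = D_4×(1+g_2)/(r−g_2) = 1.81654/0.05 = 36.33083
P_0 = D_1/(1+r)^1 + D_2/(1+r)^2 + D_3/(1+r)^3 + D_4/(1+r)^4 + TV/(1+r)^4
    = 0.93772 + 1.05942 + 1.19692 + 1.35226 + 27.61324 = 32.15958

€32.16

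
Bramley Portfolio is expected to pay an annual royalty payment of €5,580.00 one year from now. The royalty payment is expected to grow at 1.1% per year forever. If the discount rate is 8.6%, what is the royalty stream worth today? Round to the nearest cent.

Growing perpetuity: P = D₁ / (r − g) = €5,580.0000 / (0.086 − 0.011) = €74,400.00

€74400.00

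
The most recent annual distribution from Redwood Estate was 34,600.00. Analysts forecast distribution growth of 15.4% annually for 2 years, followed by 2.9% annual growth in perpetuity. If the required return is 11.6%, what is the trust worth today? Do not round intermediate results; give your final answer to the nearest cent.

510352.49

D_1 = 39928.40000
D_2 = 46077.37360
Terminal value at year 2: TV = D_2×(1+g_2)/(r−g_2) = 47413.61743/0.087 = 544984.10844
P_0 = D_1/(1+r)^1 + D_2/(1+r)^2 + TV/(1+r)^2
    = 35778.13620 + 36996.38815 + 437577.97019 = 510352.49454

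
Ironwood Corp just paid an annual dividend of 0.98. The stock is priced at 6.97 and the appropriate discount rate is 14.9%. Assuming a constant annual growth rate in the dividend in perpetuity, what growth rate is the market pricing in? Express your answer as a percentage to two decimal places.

0.74%

P = D₀(1+g)/(r−g) ⇒ P(r−g) = D₀(1+g) ⇒ g(P+D₀) = P·r − D₀
g = (P·r − D₀)/(P + D₀) = (6.97×0.149 − 0.98) / (6.97 + 0.98) = 0.007362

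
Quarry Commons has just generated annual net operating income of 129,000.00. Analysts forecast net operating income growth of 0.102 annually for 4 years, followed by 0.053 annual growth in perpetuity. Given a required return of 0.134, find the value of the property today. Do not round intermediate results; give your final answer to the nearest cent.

D_1 = 142158.00000
D_2 = 156658.11600
D_3 = 172637.24383
D_4 = 190246.24270
Terminal value at year 4: TV = D_4×(1+g_2)/(r−g_2) = 200329.29357/0.081 = 2473201.15514
P_0 = D_1/(1+r)^1 + D_2/(1+r)^2 + D_3/(1+r)^3 + D_4/(1+r)^4 + TV/(1+r)^4
    = 125359.78836 + 121822.29874 + 118384.63246 + 115043.97264 + 1495571.64432 = 1976182.33653

1976182.34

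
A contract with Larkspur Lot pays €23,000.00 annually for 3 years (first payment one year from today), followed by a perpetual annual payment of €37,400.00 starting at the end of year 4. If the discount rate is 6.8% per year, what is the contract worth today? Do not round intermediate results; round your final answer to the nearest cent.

€512071.33

PV of 3-year annuity: €23,000.00 × [1 − (1+0.068)^−3] / 0.068 = 60580.50727
Perpetuity value at year 3: €37,400.00 / 0.068 = 550000.00000
PV of perpetuity: 550000.00000 / (1+0.068)^3 = 451490.82731
Total PV = 60580.50727 + 451490.82731 = 512071.33458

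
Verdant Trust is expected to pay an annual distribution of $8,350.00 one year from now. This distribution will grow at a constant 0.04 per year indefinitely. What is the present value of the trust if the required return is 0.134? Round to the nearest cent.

Growing perpetuity: P = D₁ / (r − g) = $8,350.0000 / (0.134 − 0.04) = $88,829.79

$88829.79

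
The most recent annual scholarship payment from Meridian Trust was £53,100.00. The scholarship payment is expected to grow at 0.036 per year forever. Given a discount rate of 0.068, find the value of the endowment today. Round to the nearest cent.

D₁ = D₀ × (1 + g) = £53,100.00 × 1.036 = £55,011.6000
Growing perpetuity: P = D₁ / (r − g) = £55,011.6000 / (0.068 − 0.036) = £1,719,112.50

£1719112.50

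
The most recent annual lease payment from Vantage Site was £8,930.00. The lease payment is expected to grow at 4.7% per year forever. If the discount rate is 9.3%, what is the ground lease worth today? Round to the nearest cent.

D₁ = D₀ × (1 + g) = £8,930.00 × 1.047 = £9,349.7100
Growing perpetuity: P = D₁ / (r − g) = £9,349.7100 / (0.093 − 0.047) = £203,254.57

£203254.57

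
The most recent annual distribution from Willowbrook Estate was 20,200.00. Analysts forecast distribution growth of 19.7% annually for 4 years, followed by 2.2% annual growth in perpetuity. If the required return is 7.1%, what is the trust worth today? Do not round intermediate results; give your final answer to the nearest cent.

D_1 = 24179.40000
D_2 = 28942.74180
D_3 = 34644.46193
D_4 = 41469.42094
Terminal value at year 4: TV = D_4×(1+g_2)/(r−g_2) = 42381.74820/0.049 = 864933.63666
P_0 = D_1/(1+r)^1 + D_2/(1+r)^2 + D_3/(1+r)^3 + D_4/(1+r)^4 + TV/(1+r)^4
    = 22576.47059 + 25232.52595 + 28201.05842 + 31518.82999 + 657392.73989 = 764921.62484

764921.62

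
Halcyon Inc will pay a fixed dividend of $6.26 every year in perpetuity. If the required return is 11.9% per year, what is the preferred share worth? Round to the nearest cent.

Level perpetuity: PV = C / r = $6.26 / 0.119 = $52.61

$52.61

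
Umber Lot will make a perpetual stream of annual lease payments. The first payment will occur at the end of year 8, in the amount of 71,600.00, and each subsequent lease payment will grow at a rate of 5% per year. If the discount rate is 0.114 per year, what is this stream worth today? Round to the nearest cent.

Value at end of year 7: C₁ / (r − g) = 71,600.00 / (0.114 − 0.05) = 1,118,750.0000
Discount to today: PV = 1,118,750.0000 / (1 + 0.114)^7 = 1,118,750.0000 / 2.129101 = 525,456.43

525456.43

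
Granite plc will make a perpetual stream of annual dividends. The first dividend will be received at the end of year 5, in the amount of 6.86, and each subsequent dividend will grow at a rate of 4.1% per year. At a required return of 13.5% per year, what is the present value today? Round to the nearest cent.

Value at end of year 4: C₁ / (r − g) = 6.86 / (0.135 − 0.041) = 72.9787
Discount to today: PV = 72.9787 / (1 + 0.135)^4 = 72.9787 / 1.659524 = 43.98

43.98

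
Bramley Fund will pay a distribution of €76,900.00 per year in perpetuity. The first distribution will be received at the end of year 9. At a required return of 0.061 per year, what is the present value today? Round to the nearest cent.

€785006.83

Value at end of year 8: C / r = €76,900.00 / 0.061 = €1,260,655.7377
Discount to today: PV = €1,260,655.7377 / (1 + 0.061)^8 = €1,260,655.7377 / 1.605917 = €785,006.83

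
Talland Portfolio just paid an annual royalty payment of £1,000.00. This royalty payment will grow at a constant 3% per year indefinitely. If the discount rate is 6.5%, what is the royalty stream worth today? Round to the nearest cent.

D₁ = D₀ × (1 + g) = £1,000.00 × 1.03 = £1,030.0000
Growing perpetuity: P = D₁ / (r − g) = £1,030.0000 / (0.065 − 0.03) = £29,428.57

£29428.57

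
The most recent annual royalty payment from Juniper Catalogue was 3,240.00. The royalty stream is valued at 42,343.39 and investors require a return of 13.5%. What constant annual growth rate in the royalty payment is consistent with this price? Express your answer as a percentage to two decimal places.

5.43%

P = D₀(1+g)/(r−g) ⇒ P(r−g) = D₀(1+g) ⇒ g(P+D₀) = P·r − D₀
g = (P·r − D₀)/(P + D₀) = (42,343.39×0.135 − 3,240.00) / (42,343.39 + 3,240.00) = 0.054326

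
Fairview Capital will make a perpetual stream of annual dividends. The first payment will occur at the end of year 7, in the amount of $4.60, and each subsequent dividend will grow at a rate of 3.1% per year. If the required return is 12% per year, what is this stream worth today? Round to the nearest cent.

$26.19

Value at end of year 6: C₁ / (r − g) = $4.60 / (0.12 − 0.031) = $51.6854
Discount to today: PV = $51.6854 / (1 + 0.12)^6 = $51.6854 / 1.973823 = $26.19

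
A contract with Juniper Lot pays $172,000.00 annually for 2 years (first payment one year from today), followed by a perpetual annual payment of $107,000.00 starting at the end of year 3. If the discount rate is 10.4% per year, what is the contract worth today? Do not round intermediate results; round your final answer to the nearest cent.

PV of 2-year annuity: $172,000.00 × [1 − (1+0.104)^−2] / 0.104 = 296917.66436
Perpetuity value at year 2: $107,000.00 / 0.104 = 1028846.15385
PV of perpetuity: 1028846.15385 / (1+0.104)^2 = 844135.74637
Total PV = 296917.66436 + 844135.74637 = 1141053.41072

$1141053.41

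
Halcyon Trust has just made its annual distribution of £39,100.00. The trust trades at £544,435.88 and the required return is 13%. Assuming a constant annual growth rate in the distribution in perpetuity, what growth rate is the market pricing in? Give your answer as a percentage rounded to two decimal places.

5.43%

P = D₀(1+g)/(r−g) ⇒ P(r−g) = D₀(1+g) ⇒ g(P+D₀) = P·r − D₀
g = (P·r − D₀)/(P + D₀) = (£544,435.88×0.13 − £39,100.00) / (£544,435.88 + £39,100.00) = 0.054284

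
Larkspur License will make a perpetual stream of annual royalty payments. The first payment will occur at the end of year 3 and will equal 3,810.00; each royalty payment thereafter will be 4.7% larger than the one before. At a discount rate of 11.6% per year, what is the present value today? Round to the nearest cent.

44335.08

Value at end of year 2: C₁ / (r − g) = 3,810.00 / (0.116 − 0.047) = 55,217.3913
Discount to today: PV = 55,217.3913 / (1 + 0.116)^2 = 55,217.3913 / 1.245456 = 44,335.08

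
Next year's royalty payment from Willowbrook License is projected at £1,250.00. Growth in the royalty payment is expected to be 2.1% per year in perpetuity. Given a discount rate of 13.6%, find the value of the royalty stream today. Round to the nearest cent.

Growing perpetuity: P = D₁ / (r − g) = £1,250.0000 / (0.136 − 0.021) = £10,869.57

£10869.57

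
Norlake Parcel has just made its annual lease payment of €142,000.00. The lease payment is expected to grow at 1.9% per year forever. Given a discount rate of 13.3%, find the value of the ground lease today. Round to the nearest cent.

D₁ = D₀ × (1 + g) = €142,000.00 × 1.019 = €144,698.0000
Growing perpetuity: P = D₁ / (r − g) = €144,698.0000 / (0.133 − 0.019) = €1,269,280.70

€1269280.70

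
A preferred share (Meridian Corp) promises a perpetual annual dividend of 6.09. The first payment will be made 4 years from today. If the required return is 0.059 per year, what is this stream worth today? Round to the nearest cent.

86.91

Value at end of year 3: C / r = 6.09 / 0.059 = 103.2203
Discount to today: PV = 103.2203 / (1 + 0.059)^3 = 103.2203 / 1.187648 = 86.91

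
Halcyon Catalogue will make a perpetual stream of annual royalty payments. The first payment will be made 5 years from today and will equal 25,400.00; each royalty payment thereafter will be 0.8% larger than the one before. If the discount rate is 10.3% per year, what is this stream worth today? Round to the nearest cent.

180637.56

Value at end of year 4: C₁ / (r − g) = 25,400.00 / (0.103 − 0.008) = 267,368.4211
Discount to today: PV = 267,368.4211 / (1 + 0.103)^4 = 267,368.4211 / 1.480137 = 180,637.56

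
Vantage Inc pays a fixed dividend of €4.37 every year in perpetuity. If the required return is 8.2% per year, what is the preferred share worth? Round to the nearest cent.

Level perpetuity: PV = C / r = €4.37 / 0.082 = €53.29

€53.29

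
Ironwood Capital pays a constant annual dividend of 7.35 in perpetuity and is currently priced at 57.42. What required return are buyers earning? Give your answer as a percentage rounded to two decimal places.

12.80%

P = C/r ⇒ r = C/P = 7.35/57.42 = 0.128004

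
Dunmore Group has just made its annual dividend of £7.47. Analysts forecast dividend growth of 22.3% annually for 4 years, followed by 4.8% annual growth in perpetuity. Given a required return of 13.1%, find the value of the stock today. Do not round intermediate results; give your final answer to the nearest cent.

£165.43

D_1 = 9.13581
D_2 = 11.17310
D_3 = 13.66470
D_4 = 16.71192
Terminal value at year 4: TV = D_4×(1+g_2)/(r−g_2) = 17.51410/0.083 = 211.01320
P_0 = D_1/(1+r)^1 + D_2/(1+r)^2 + D_3/(1+r)^3 + D_4/(1+r)^4 + TV/(1+r)^4
    = 8.07764 + 8.73471 + 9.44522 + 10.21353 + 128.96124 = 165.43234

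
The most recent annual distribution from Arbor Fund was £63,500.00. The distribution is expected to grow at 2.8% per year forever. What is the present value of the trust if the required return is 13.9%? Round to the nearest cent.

D₁ = D₀ × (1 + g) = £63,500.00 × 1.028 = £65,278.0000
Growing perpetuity: P = D₁ / (r − g) = £65,278.0000 / (0.139 − 0.028) = £588,090.09

£588090.09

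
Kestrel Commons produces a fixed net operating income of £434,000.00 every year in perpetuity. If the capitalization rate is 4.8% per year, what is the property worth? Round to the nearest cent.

£9041666.67

Level perpetuity: PV = C / r = £434,000.00 / 0.048 = £9,041,666.67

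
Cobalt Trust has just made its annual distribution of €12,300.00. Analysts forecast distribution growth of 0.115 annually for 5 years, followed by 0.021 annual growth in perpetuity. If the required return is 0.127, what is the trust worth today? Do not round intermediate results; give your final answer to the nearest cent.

€171863.16

D_1 = 13714.50000
D_2 = 15291.66750
D_3 = 17050.20926
D_4 = 19010.98333
D_5 = 21197.24641
Terminal value at year 5: TV = D_5×(1+g_2)/(r−g_2) = 21642.38858/0.106 = 204173.47722
P_0 = D_1/(1+r)^1 + D_2/(1+r)^2 + D_3/(1+r)^3 + D_4/(1+r)^4 + D_5/(1+r)^5 + TV/(1+r)^5
    = 12169.03283 + 12039.46017 + 11911.26716 + 11784.43911 + 11658.96150 + 112299.99708 = 171863.15784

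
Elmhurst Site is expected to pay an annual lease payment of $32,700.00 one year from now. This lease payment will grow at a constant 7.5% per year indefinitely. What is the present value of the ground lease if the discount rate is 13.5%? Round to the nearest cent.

$545000.00

Growing perpetuity: P = D₁ / (r − g) = $32,700.0000 / (0.135 − 0.075) = $545,000.00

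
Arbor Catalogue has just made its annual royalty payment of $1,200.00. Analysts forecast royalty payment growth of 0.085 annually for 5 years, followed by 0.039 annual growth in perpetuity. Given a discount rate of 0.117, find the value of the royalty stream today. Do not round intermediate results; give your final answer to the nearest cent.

$19326.06

D_1 = 1302.00000
D_2 = 1412.67000
D_3 = 1532.74695
D_4 = 1663.03044
D_5 = 1804.38803
Terminal value at year 5: TV = D_5×(1+g_2)/(r−g_2) = 1874.75916/0.078 = 24035.37386
P_0 = D_1/(1+r)^1 + D_2/(1+r)^2 + D_3/(1+r)^3 + D_4/(1+r)^4 + D_5/(1+r)^5 + TV/(1+r)^5
    = 1165.62220 + 1132.22927 + 1099.79297 + 1068.28592 + 1037.68149 + 13822.44964 = 19326.06150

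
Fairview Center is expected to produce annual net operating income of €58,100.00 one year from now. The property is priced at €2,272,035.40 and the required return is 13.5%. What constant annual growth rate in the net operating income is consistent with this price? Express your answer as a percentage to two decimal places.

10.94%

P = D₁/(r−g) ⇒ g = r − D₁/P = 0.135 − €58,100.00/€2,272,035.40 = 0.109428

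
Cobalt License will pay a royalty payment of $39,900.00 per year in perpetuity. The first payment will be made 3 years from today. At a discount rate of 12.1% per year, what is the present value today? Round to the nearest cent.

$262407.53

Value at end of year 2: C / r = $39,900.00 / 0.121 = $329,752.0661
Discount to today: PV = $329,752.0661 / (1 + 0.121)^2 = $329,752.0661 / 1.256641 = $262,407.53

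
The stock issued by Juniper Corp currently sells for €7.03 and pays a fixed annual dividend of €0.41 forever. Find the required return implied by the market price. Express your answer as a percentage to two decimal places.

5.83%

P = C/r ⇒ r = C/P = €0.41/€7.03 = 0.058321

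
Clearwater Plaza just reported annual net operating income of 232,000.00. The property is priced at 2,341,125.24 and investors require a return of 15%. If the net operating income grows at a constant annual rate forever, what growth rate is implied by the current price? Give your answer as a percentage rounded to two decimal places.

P = D₀(1+g)/(r−g) ⇒ P(r−g) = D₀(1+g) ⇒ g(P+D₀) = P·r − D₀
g = (P·r − D₀)/(P + D₀) = (2,341,125.24×0.15 − 232,000.00) / (2,341,125.24 + 232,000.00) = 0.046313

4.63%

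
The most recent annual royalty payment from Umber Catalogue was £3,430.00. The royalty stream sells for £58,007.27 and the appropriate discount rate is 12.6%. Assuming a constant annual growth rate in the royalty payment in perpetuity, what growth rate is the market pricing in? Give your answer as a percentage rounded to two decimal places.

P = D₀(1+g)/(r−g) ⇒ P(r−g) = D₀(1+g) ⇒ g(P+D₀) = P·r − D₀
g = (P·r − D₀)/(P + D₀) = (£58,007.27×0.126 − £3,430.00) / (£58,007.27 + £3,430.00) = 0.063136

6.31%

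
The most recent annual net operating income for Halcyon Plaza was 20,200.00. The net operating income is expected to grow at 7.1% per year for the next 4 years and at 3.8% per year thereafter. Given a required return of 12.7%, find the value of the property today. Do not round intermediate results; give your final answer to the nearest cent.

D_1 = 21634.20000
D_2 = 23170.22820
D_3 = 24815.31440
D_4 = 26577.20172
Terminal value at year 4: TV = D_4×(1+g_2)/(r−g_2) = 27587.13539/0.089 = 309967.81337
P_0 = D_1/(1+r)^1 + D_2/(1+r)^2 + D_3/(1+r)^3 + D_4/(1+r)^4 + TV/(1+r)^4
    = 19196.27329 + 18242.42120 + 17335.96549 + 16474.55106 + 192141.39322 = 263390.60426

263390.60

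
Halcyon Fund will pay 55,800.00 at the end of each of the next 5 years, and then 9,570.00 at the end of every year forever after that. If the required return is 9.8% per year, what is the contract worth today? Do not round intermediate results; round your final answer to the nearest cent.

273800.22

PV of 5-year annuity: 55,800.00 × [1 − (1+0.098)^−5] / 0.098 = 212611.10563
Perpetuity value at year 5: 9,570.00 / 0.098 = 97653.06122
PV of perpetuity: 97653.06122 / (1+0.098)^5 = 61189.11354
Total PV = 212611.10563 + 61189.11354 = 273800.21917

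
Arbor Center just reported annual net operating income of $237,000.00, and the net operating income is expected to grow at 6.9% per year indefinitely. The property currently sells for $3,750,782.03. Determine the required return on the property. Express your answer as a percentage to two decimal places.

13.65%

D₁ = $237,000.00 × 1.069 = $253,353.0000
P = D₁/(r − g) ⇒ r = D₁/P + g = $253,353.0000/$3,750,782.03 + 0.069 = 0.067547 + 0.069 = 0.136547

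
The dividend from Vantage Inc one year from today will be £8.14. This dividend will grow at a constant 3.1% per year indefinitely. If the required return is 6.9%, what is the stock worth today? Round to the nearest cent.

Growing perpetuity: P = D₁ / (r − g) = £8.1400 / (0.069 − 0.031) = £214.21

£214.21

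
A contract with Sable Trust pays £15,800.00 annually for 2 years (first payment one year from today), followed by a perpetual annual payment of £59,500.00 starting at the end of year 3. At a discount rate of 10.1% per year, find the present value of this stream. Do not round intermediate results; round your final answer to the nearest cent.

PV of 2-year annuity: £15,800.00 × [1 − (1+0.101)^−2] / 0.101 = 27384.73240
Perpetuity value at year 2: £59,500.00 / 0.101 = 589108.91089
PV of perpetuity: 589108.91089 / (1+0.101)^2 = 485982.86166
Total PV = 27384.73240 + 485982.86166 = 513367.59406

£513367.59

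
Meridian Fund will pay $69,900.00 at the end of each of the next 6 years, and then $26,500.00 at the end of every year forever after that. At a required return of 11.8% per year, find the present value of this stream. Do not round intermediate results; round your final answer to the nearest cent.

PV of 6-year annuity: $69,900.00 × [1 − (1+0.118)^−6] / 0.118 = 289022.63838
Perpetuity value at year 6: $26,500.00 / 0.118 = 224576.27119
PV of perpetuity: 224576.27119 / (1+0.118)^6 = 115004.02631
Total PV = 289022.63838 + 115004.02631 = 404026.66469

$404026.66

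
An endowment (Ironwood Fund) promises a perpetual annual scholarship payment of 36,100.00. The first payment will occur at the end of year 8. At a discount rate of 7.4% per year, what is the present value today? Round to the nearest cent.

Value at end of year 7: C / r = 36,100.00 / 0.074 = 487,837.8378
Discount to today: PV = 487,837.8378 / (1 + 0.074)^7 = 487,837.8378 / 1.648276 = 295,968.51

295968.51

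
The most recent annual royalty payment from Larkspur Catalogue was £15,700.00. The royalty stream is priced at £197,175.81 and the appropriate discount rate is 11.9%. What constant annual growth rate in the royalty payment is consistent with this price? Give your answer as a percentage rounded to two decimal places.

3.65%

P = D₀(1+g)/(r−g) ⇒ P(r−g) = D₀(1+g) ⇒ g(P+D₀) = P·r − D₀
g = (P·r − D₀)/(P + D₀) = (£197,175.81×0.119 − £15,700.00) / (£197,175.81 + £15,700.00) = 0.036472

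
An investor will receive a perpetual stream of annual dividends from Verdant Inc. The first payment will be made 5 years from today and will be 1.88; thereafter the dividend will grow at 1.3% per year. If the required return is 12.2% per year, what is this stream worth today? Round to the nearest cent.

Value at end of year 4: C₁ / (r − g) = 1.88 / (0.122 − 0.013) = 17.2477
Discount to today: PV = 17.2477 / (1 + 0.122)^4 = 17.2477 / 1.584789 = 10.88

10.88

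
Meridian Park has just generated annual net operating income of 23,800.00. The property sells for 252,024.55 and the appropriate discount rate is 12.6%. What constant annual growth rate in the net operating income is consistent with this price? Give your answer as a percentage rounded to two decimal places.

2.88%

P = D₀(1+g)/(r−g) ⇒ P(r−g) = D₀(1+g) ⇒ g(P+D₀) = P·r − D₀
g = (P·r − D₀)/(P + D₀) = (252,024.55×0.126 − 23,800.00) / (252,024.55 + 23,800.00) = 0.028841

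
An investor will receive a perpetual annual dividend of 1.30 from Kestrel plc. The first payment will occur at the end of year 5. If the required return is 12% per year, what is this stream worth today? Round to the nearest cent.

Value at end of year 4: C / r = 1.30 / 0.12 = 10.8333
Discount to today: PV = 10.8333 / (1 + 0.12)^4 = 10.8333 / 1.573519 = 6.88

6.88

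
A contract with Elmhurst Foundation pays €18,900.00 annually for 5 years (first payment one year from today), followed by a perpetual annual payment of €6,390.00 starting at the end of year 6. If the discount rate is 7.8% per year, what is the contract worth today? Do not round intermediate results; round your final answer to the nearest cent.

€132136.28

PV of 5-year annuity: €18,900.00 × [1 − (1+0.078)^−5] / 0.078 = 75861.67909
Perpetuity value at year 5: €6,390.00 / 0.078 = 81923.07692
PV of perpetuity: 81923.07692 / (1+0.078)^5 = 56274.60447
Total PV = 75861.67909 + 56274.60447 = 132136.28356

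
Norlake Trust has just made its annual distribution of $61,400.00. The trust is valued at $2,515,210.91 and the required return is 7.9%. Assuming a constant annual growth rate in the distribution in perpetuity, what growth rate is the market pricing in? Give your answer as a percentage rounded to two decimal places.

5.33%

P = D₀(1+g)/(r−g) ⇒ P(r−g) = D₀(1+g) ⇒ g(P+D₀) = P·r − D₀
g = (P·r − D₀)/(P + D₀) = ($2,515,210.91×0.079 − $61,400.00) / ($2,515,210.91 + $61,400.00) = 0.053288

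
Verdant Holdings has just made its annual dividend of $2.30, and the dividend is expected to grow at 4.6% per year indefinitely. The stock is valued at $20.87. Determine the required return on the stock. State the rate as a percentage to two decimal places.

D₁ = $2.30 × 1.046 = $2.4058
P = D₁/(r − g) ⇒ r = D₁/P + g = $2.4058/$20.87 + 0.046 = 0.115276 + 0.046 = 0.161276

16.13%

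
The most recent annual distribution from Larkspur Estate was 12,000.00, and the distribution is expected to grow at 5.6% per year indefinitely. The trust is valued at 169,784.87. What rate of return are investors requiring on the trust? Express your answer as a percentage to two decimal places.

D₁ = 12,000.00 × 1.056 = 12,672.0000
P = D₁/(r − g) ⇒ r = D₁/P + g = 12,672.0000/169,784.87 + 0.056 = 0.074636 + 0.056 = 0.130636

13.06%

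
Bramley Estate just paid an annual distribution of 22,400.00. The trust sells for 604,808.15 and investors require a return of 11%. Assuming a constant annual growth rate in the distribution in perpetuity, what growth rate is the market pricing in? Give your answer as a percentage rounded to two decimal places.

7.04%

P = D₀(1+g)/(r−g) ⇒ P(r−g) = D₀(1+g) ⇒ g(P+D₀) = P·r − D₀
g = (P·r − D₀)/(P + D₀) = (604,808.15×0.11 − 22,400.00) / (604,808.15 + 22,400.00) = 0.070358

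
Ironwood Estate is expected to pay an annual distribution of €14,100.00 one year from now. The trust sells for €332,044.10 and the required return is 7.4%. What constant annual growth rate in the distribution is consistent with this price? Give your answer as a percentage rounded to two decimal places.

P = D₁/(r−g) ⇒ g = r − D₁/P = 0.074 − €14,100.00/€332,044.10 = 0.031536

3.15%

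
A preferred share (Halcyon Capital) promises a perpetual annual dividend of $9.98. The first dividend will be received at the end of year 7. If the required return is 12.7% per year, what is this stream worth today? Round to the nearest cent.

$38.35

Value at end of year 6: C / r = $9.98 / 0.127 = $78.5827
Discount to today: PV = $78.5827 / (1 + 0.127)^6 = $78.5827 / 2.049007 = $38.35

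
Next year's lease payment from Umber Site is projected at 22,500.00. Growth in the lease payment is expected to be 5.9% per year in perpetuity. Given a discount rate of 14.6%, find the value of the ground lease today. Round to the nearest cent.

258620.69

Growing perpetuity: P = D₁ / (r − g) = 22,500.0000 / (0.146 − 0.059) = 258,620.69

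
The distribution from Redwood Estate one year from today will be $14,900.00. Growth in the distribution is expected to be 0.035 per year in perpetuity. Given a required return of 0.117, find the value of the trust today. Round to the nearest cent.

$181707.32

Growing perpetuity: P = D₁ / (r − g) = $14,900.0000 / (0.117 − 0.035) = $181,707.32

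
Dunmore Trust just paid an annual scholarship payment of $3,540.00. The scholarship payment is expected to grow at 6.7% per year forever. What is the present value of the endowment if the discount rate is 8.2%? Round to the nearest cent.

$251812.00

D₁ = D₀ × (1 + g) = $3,540.00 × 1.067 = $3,777.1800
Growing perpetuity: P = D₁ / (r − g) = $3,777.1800 / (0.082 − 0.067) = $251,812.00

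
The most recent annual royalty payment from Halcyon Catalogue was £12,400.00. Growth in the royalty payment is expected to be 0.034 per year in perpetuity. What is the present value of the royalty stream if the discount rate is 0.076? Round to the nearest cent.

D₁ = D₀ × (1 + g) = £12,400.00 × 1.034 = £12,821.6000
Growing perpetuity: P = D₁ / (r − g) = £12,821.6000 / (0.076 − 0.034) = £305,276.19

£305276.19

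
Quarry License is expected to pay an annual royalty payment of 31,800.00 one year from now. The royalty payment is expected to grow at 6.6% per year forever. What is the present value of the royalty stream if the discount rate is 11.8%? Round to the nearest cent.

Growing perpetuity: P = D₁ / (r − g) = 31,800.0000 / (0.118 − 0.066) = 611,538.46

611538.46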